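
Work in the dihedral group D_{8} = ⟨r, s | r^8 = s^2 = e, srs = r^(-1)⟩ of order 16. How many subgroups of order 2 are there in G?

9

|G| = 16 and 2 | 16, so subgroups of order 2 are possible by Lagrange.
The subgroups of order 2 are: {e, r^2s}; {e, r^3s}; {e, r^4}; {e, r^4s}; … (9 in all).
So G has 9 subgroups of order 2.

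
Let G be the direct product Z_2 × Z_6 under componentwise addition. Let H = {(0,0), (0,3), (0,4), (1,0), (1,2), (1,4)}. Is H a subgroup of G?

No

(0,4) ∈ H but its inverse (0,2) ∉ H, so H is not a subgroup.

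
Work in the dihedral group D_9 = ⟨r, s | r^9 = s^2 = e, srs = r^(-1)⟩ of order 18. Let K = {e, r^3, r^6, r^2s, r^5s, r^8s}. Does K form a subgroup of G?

Yes

|K| = 6 divides |G| = 18, consistent with Lagrange.
K contains the identity, every element's inverse is in K, and K is closed under ·: it is a subgroup.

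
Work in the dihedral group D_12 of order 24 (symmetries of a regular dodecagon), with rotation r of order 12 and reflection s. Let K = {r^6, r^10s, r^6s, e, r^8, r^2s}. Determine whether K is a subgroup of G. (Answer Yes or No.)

No

r^8 ∈ K but its inverse r^4 ∉ K, so K is not a subgroup.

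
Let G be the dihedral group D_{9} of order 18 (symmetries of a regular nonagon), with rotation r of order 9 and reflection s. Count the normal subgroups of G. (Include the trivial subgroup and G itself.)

4

G has 16 subgroups. Checking conjugation-invariance by order — order 1: 1/1 normal; order 2: 0/9 normal; order 3: 1/1 normal; order 6: 0/3 normal; order 9: 1/1 normal; order 18: 1/1 normal.
Total normal subgroups: 4.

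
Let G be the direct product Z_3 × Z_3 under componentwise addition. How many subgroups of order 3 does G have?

4

|G| = 9 and 3 | 9, so subgroups of order 3 are possible by Lagrange.
The subgroups of order 3 are: {(0,0), (0,1), (0,2)}; {(0,0), (1,0), (2,0)}; {(0,0), (1,1), (2,2)}; {(0,0), (1,2), (2,1)}.
So G has 4 subgroups of order 3.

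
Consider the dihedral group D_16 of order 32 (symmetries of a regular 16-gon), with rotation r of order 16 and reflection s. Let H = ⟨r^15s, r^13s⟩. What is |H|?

|⟨r^15s⟩| = 2 and |⟨r^13s⟩| = 2, so |H| is a multiple of lcm(2, 2) = 2 and divides |G| = 32.
Closing under the operation: H = {e, r^2, r^4, r^6, r^8, r^10, r^12, r^14, rs, r^3s, r^5s, r^7s, r^9s, r^11s, r^13s, r^15s}, so |H| = 16.

16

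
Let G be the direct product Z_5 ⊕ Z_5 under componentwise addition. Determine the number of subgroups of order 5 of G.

6

|G| = 25 and 5 | 25, so subgroups of order 5 are possible by Lagrange.
The subgroups of order 5 are: {(0,0), (0,1), (0,2), (0,3), (0,4)}; {(0,0), (1,0), (2,0), (3,0), (4,0)}; {(0,0), (1,1), (2,2), (3,3), (4,4)}; {(0,0), (1,2), (2,4), (3,1), (4,3)}; … (6 in all).
So G has 6 subgroups of order 5.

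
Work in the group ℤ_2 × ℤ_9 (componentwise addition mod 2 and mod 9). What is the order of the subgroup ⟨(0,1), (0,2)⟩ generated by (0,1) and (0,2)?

9

|⟨(0,1)⟩| = 9 and |⟨(0,2)⟩| = 9, so |H| is a multiple of lcm(9, 9) = 9 and divides |G| = 18.
Closing under the operation: H = {(0,0), (0,1), (0,2), (0,3), (0,4), (0,5), (0,6), (0,7), (0,8)}, so |H| = 9.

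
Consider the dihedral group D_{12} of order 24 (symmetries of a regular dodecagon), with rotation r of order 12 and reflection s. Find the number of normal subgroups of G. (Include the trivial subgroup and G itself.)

9

G has 34 subgroups. Checking conjugation-invariance by order — order 1: 1/1 normal; order 2: 1/13 normal; order 3: 1/1 normal; order 4: 1/7 normal; order 6: 1/5 normal; order 8: 0/3 normal; order 12: 3/3 normal; order 24: 1/1 normal.
Total normal subgroups: 9.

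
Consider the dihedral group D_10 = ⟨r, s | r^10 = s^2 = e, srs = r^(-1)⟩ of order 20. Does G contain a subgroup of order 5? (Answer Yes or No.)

5 | 20. A subgroup of order 5 is {e, r^2, r^4, r^6, r^8}.

Yes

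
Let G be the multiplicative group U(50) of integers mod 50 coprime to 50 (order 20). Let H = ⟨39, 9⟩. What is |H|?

10

|⟨39⟩| = 10 and |⟨9⟩| = 10, so |H| is a multiple of lcm(10, 10) = 10 and divides |G| = 20.
Closing under the operation: H = {1, 9, 11, 19, 21, 29, 31, 39, 41, 49}, so |H| = 10.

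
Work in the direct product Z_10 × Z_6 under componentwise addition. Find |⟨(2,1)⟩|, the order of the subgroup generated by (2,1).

The order of (2,1) in Z_10 × Z_6 is lcm(ord(2) in Z_10, ord(1) in Z_6).
ord(2) = 5 and ord(1) = 6, so |⟨(2,1)⟩| = lcm(5, 6) = 30.

30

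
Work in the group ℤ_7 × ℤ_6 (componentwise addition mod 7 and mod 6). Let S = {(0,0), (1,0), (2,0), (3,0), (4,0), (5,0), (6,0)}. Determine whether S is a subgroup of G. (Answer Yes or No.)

Yes

|S| = 7 divides |G| = 42, consistent with Lagrange.
S contains the identity, every element's inverse is in S, and S is closed under +: it is a subgroup.
In fact S = ⟨(4,0)⟩.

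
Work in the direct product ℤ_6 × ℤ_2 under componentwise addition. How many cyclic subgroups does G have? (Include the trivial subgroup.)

Group the elements of G by the cyclic subgroup they generate; each cyclic subgroup of order d accounts for φ(d) elements.
Cyclic subgroups by order — order 1: 1; order 2: 3; order 3: 1; order 6: 3.
Total: 8.

8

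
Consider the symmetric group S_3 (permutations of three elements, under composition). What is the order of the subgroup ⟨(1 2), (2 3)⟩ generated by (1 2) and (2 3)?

6

|⟨(1 2)⟩| = 2 and |⟨(2 3)⟩| = 2, so |H| is a multiple of lcm(2, 2) = 2 and divides |G| = 6.
Closing {(1 2), (2 3)} under the group operation gives all of G, so |H| = 6.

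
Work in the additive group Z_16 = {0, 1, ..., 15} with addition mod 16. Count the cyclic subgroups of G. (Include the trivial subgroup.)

5

A cyclic subgroup of order d is generated by each of its φ(d) elements of order d, so the cyclic subgroups of order d number (#elements of order d)/φ(d).
Cyclic subgroups by order — order 1: 1; order 2: 1; order 4: 1; order 8: 1; order 16: 1.
Total: 5.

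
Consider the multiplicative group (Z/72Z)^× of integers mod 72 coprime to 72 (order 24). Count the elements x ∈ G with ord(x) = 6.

14

Enumerating element orders in G gives 14 elements of order 6.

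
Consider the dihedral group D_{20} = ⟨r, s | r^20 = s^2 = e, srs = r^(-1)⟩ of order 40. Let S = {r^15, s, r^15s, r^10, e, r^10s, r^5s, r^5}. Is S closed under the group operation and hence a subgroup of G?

|S| = 8 divides |G| = 40, consistent with Lagrange.
S contains the identity, every element's inverse is in S, and S is closed under ·: it is a subgroup.

Yes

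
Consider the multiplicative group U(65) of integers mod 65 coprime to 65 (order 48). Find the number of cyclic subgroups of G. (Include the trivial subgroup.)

Group the elements of G by the cyclic subgroup they generate; each cyclic subgroup of order d accounts for φ(d) elements.
Cyclic subgroups by order — order 1: 1; order 2: 3; order 3: 1; order 4: 6; order 6: 3; order 12: 6.
Total: 20.

20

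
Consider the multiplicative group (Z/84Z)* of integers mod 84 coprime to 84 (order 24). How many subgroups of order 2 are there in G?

7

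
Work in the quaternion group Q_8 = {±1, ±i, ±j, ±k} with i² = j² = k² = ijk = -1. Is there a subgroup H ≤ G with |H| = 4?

4 | 8. A subgroup of order 4 is {1, -1, i, -i}.

Yes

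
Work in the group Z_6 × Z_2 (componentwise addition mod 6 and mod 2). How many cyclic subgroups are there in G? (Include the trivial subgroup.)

8

A cyclic subgroup of order d is generated by each of its φ(d) elements of order d, so the cyclic subgroups of order d number (#elements of order d)/φ(d).
Cyclic subgroups by order — order 1: 1; order 2: 3; order 3: 1; order 6: 3.
Total: 8.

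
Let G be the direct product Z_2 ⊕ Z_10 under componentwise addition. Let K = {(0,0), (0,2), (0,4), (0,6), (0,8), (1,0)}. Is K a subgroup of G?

|K| = 6 does not divide |G| = 20, so by Lagrange K is not a subgroup.

No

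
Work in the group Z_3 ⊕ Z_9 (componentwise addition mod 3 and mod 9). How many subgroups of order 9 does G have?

|G| = 27 and 9 | 27, so subgroups of order 9 are possible by Lagrange.
The subgroups of order 9 are: {(0,0), (0,1), (0,2), (0,3), (0,4), (0,5), (0,6), (0,7), (0,8)}; {(0,0), (0,3), (0,6), (1,0), (1,3), (1,6), (2,0), (2,3), (2,6)}; {(0,0), (0,3), (0,6), (1,1), (1,4), (1,7), (2,2), (2,5), (2,8)}; {(0,0), (0,3), (0,6), (1,2), (1,5), (1,8), (2,1), (2,4), (2,7)}.
So G has 4 subgroups of order 9.

4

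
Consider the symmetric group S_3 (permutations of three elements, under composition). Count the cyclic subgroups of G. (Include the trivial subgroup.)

5

Each element a generates a cyclic subgroup ⟨a⟩; distinct elements may generate the same one (a cyclic group of order d has φ(d) generators).
Cyclic subgroups by order — order 1: 1; order 2: 3; order 3: 1.
Total: 5.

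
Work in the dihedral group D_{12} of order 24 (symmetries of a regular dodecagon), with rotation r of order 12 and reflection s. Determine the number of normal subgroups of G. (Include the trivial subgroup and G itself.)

G has 34 subgroups. Checking conjugation-invariance by order — order 1: 1/1 normal; order 2: 1/13 normal; order 3: 1/1 normal; order 4: 1/7 normal; order 6: 1/5 normal; order 8: 0/3 normal; order 12: 3/3 normal; order 24: 1/1 normal.
Total normal subgroups: 9.

9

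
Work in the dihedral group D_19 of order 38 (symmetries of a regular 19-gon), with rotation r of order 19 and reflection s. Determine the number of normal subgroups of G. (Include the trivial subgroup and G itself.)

G has 22 subgroups. Checking conjugation-invariance by order — order 1: 1/1 normal; order 2: 0/19 normal; order 19: 1/1 normal; order 38: 1/1 normal.
Total normal subgroups: 3.

3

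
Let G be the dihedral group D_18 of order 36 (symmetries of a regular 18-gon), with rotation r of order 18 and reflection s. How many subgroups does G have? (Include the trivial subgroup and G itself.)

45

|G| = 36, so by Lagrange every subgroup order divides 36. Divisors: 1, 2, 3, 4, 6, 9, 12, 18, 36.
Subgroups by order — order 1: 1; order 2: 19; order 3: 1; order 4: 9; order 6: 7; order 9: 1; order 12: 3; order 18: 3; order 36: 1.
Total: 1 + 19 + 1 + 9 + 7 + 1 + 3 + 3 + 1 = 45.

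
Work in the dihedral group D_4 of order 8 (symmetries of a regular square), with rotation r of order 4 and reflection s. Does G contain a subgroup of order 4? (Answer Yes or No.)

Yes

4 | 8. A subgroup of order 4 is {e, r, r^2, r^3}.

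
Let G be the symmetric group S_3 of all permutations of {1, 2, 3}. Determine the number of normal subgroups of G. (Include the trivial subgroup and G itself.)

3

G has 6 subgroups. Checking conjugation-invariance by order — order 1: 1/1 normal; order 2: 0/3 normal; order 3: 1/1 normal; order 6: 1/1 normal.
Total normal subgroups: 3.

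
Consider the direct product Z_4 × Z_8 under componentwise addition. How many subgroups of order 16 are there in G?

|G| = 32 and 16 | 32, so subgroups of order 16 are possible by Lagrange.
The subgroups of order 16 are: {(0,0), (0,1), (0,2), (0,3), (0,4), (0,5), (0,6), (0,7), (2,0), (2,1), (2,2), (2,3), (2,4), (2,5), (2,6), (2,7)}; {(0,0), (0,2), (0,4), (0,6), (1,0), (1,2), (1,4), (1,6), (2,0), (2,2), (2,4), (2,6), (3,0), (3,2), (3,4), (3,6)}; {(0,0), (0,2), (0,4), (0,6), (1,1), (1,3), (1,5), (1,7), (2,0), (2,2), (2,4), (2,6), (3,1), (3,3), (3,5), (3,7)}.
So G has 3 subgroups of order 16.

3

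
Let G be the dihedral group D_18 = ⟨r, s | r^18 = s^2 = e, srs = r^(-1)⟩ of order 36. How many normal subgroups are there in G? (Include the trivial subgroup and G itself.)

9

G has 45 subgroups. Checking conjugation-invariance by order — order 1: 1/1 normal; order 2: 1/19 normal; order 3: 1/1 normal; order 4: 0/9 normal; order 6: 1/7 normal; order 9: 1/1 normal; order 12: 0/3 normal; order 18: 3/3 normal; order 36: 1/1 normal.
Total normal subgroups: 9.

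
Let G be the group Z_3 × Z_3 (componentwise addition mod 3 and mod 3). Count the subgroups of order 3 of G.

|G| = 9 and 3 | 9, so subgroups of order 3 are possible by Lagrange.
The subgroups of order 3 are: {(0,0), (0,1), (0,2)}; {(0,0), (1,0), (2,0)}; {(0,0), (1,1), (2,2)}; {(0,0), (1,2), (2,1)}.
So G has 4 subgroups of order 3.

4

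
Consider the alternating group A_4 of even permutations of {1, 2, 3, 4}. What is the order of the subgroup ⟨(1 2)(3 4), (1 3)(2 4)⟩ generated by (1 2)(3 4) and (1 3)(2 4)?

4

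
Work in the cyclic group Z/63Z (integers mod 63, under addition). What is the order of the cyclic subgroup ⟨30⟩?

In Z/63Z, the order of an element a is n/gcd(a, n).
gcd(30, 63) = 3, so |⟨30⟩| = 63/3 = 21.

21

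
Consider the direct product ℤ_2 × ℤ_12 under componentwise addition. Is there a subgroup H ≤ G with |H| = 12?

Yes

12 | 24. A subgroup of order 12 is {(0,0), (0,1), (0,2), (0,3), (0,4), (0,5), (0,6), (0,7), (0,8), (0,9), (0,10), (0,11)}.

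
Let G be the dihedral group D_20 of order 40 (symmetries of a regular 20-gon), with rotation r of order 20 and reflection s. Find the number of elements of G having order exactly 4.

The elements of order 4 are: r^5, r^15.
That's 2.

2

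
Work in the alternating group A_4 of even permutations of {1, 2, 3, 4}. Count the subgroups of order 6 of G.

|G| = 12 and 6 | 12, so subgroups of order 6 are possible by Lagrange.
Checking all subgroups of G, none has order 6.
So G has 0 subgroups of order 6.

0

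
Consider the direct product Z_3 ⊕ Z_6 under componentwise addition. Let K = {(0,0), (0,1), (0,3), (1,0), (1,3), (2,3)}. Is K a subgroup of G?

(0,1) ∈ K but its inverse (0,5) ∉ K, so K is not a subgroup.

No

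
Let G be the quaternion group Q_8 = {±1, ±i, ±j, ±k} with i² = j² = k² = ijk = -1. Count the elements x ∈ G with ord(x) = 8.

No element of G has order 8 (even though 8 | 8).

0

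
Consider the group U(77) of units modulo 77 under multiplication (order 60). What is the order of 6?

Compute successive powers of 6 mod 77: 6, 36, 62, 64, 76, 71, 41, 15, …; 6^10 ≡ 1 (mod 77).
So |⟨6⟩| = 10.

10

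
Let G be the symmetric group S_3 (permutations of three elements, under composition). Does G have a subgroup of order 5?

No

5 does not divide |G| = 6, so by Lagrange no subgroup of order 5 exists.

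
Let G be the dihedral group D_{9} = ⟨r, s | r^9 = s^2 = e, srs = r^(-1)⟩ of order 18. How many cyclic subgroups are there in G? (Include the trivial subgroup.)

12

Group the elements of G by the cyclic subgroup they generate; each cyclic subgroup of order d accounts for φ(d) elements.
Cyclic subgroups by order — order 1: 1; order 2: 9; order 3: 1; order 9: 1.
Total: 12.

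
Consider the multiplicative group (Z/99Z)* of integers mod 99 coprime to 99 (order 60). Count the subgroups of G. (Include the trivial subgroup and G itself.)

20

|G| = 60, so by Lagrange every subgroup order divides 60. Divisors: 1, 2, 3, 4, 5, 6, 10, 12, 15, 20, 30, 60.
Subgroups by order — order 1: 1; order 2: 3; order 3: 1; order 4: 1; order 5: 1; order 6: 3; order 10: 3; order 12: 1; order 15: 1; order 20: 1; order 30: 3; order 60: 1.
Total: 1 + 3 + 1 + 1 + 1 + 3 + 3 + 1 + 1 + 1 + 3 + 1 = 20.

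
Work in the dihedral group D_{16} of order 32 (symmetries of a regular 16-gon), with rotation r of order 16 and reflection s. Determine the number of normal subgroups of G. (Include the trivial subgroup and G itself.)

8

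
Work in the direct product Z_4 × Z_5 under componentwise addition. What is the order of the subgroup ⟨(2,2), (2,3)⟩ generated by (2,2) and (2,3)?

10

|⟨(2,2)⟩| = 10 and |⟨(2,3)⟩| = 10, so |H| is a multiple of lcm(10, 10) = 10 and divides |G| = 20.
Closing under the operation: H = {(0,0), (0,1), (0,2), (0,3), (0,4), (2,0), (2,1), (2,2), (2,3), (2,4)}, so |H| = 10.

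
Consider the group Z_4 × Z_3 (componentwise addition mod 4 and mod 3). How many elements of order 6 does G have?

An element (a,b) has order lcm(ord(a), ord(b)); count pairs with lcm equal to 6.
Enumerating gives 2 such elements.

2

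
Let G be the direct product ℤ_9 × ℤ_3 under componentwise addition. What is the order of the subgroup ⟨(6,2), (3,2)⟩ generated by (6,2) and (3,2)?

|⟨(6,2)⟩| = 3 and |⟨(3,2)⟩| = 3, so |H| is a multiple of lcm(3, 3) = 3 and divides |G| = 27.
Closing under the operation: H = {(0,0), (0,1), (0,2), (3,0), (3,1), (3,2), (6,0), (6,1), (6,2)}, so |H| = 9.

9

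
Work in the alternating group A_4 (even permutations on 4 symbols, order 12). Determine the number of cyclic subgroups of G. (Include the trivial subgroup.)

8

Each element a generates a cyclic subgroup ⟨a⟩; distinct elements may generate the same one (a cyclic group of order d has φ(d) generators).
Cyclic subgroups by order — order 1: 1; order 2: 3; order 3: 4.
Total: 8.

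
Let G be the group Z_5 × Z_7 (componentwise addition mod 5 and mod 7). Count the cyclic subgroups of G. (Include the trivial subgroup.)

Each element a generates a cyclic subgroup ⟨a⟩; distinct elements may generate the same one (a cyclic group of order d has φ(d) generators).
Cyclic subgroups by order — order 1: 1; order 5: 1; order 7: 1; order 35: 1.
Total: 4.

4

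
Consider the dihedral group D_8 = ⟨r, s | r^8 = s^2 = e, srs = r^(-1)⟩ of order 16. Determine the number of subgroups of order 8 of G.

3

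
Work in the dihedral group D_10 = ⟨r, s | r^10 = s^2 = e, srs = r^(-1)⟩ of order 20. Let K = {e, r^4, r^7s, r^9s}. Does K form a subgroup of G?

r^4 ∈ K but its inverse r^6 ∉ K, so K is not a subgroup.

No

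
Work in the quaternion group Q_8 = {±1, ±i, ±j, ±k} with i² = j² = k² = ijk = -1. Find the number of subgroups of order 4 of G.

|G| = 8 and 4 | 8, so subgroups of order 4 are possible by Lagrange.
The subgroups of order 4 are: {1, -1, i, -i}; {1, -1, j, -j}; {1, -1, k, -k}.
So G has 3 subgroups of order 4.

3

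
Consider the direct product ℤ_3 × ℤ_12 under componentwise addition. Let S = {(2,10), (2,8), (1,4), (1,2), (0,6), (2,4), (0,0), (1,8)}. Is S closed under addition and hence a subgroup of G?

|S| = 8 does not divide |G| = 36, so by Lagrange S is not a subgroup.

No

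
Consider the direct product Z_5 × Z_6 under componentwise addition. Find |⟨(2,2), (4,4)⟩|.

15

|⟨(2,2)⟩| = 15 and |⟨(4,4)⟩| = 15, so |H| is a multiple of lcm(15, 15) = 15 and divides |G| = 30.
Closing under the operation: H = {(0,0), (0,2), (0,4), (1,0), (1,2), (1,4), (2,0), (2,2), (2,4), (3,0), (3,2), (3,4), (4,0), (4,2), (4,4)}, so |H| = 15.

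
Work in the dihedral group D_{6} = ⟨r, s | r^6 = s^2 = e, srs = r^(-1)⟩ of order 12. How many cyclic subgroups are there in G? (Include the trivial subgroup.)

10

Each element a generates a cyclic subgroup ⟨a⟩; distinct elements may generate the same one (a cyclic group of order d has φ(d) generators).
Cyclic subgroups by order — order 1: 1; order 2: 7; order 3: 1; order 6: 1.
Total: 10.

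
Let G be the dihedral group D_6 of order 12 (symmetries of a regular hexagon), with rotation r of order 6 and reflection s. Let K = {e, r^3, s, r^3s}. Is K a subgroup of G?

Yes

|K| = 4 divides |G| = 12, consistent with Lagrange.
K contains the identity, every element's inverse is in K, and K is closed under ·: it is a subgroup.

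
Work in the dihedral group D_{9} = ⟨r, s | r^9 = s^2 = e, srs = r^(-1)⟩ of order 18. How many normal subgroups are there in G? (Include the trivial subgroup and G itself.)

4

G has 16 subgroups. Checking conjugation-invariance by order — order 1: 1/1 normal; order 2: 0/9 normal; order 3: 1/1 normal; order 6: 0/3 normal; order 9: 1/1 normal; order 18: 1/1 normal.
Total normal subgroups: 4.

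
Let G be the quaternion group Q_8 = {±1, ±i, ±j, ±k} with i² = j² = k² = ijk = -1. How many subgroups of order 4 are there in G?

|G| = 8 and 4 | 8, so subgroups of order 4 are possible by Lagrange.
The subgroups of order 4 are: {1, -1, i, -i}; {1, -1, j, -j}; {1, -1, k, -k}.
So G has 3 subgroups of order 4.

3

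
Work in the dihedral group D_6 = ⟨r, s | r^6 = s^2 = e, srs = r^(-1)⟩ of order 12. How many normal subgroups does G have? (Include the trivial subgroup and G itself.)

7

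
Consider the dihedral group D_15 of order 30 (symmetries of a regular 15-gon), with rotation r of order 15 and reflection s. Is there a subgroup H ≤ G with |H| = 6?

Yes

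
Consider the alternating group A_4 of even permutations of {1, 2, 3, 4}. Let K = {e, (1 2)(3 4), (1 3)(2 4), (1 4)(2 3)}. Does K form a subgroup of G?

|K| = 4 divides |G| = 12, consistent with Lagrange.
K contains the identity, every element's inverse is in K, and K is closed under ∘: it is a subgroup.

Yes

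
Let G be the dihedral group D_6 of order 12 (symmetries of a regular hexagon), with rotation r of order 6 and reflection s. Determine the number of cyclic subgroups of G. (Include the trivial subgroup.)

Each element a generates a cyclic subgroup ⟨a⟩; distinct elements may generate the same one (a cyclic group of order d has φ(d) generators).
Cyclic subgroups by order — order 1: 1; order 2: 7; order 3: 1; order 6: 1.
Total: 10.

10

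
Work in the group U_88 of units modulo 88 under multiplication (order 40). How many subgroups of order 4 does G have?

|G| = 40 and 4 | 40, so subgroups of order 4 are possible by Lagrange.
The subgroups of order 4 are: {1, 21, 23, 43}; {1, 21, 45, 65}; {1, 21, 67, 87}; {1, 23, 45, 67}; … (7 in all).
So G has 7 subgroups of order 4.

7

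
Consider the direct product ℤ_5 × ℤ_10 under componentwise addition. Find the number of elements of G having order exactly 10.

24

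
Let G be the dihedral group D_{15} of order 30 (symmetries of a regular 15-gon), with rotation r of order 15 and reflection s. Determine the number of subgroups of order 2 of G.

|G| = 30 and 2 | 30, so subgroups of order 2 are possible by Lagrange.
The subgroups of order 2 are: {e, r^10s}; {e, r^11s}; {e, r^12s}; {e, r^13s}; … (15 in all).
So G has 15 subgroups of order 2.

15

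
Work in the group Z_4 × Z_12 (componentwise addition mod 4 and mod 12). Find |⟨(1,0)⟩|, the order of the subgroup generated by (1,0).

The order of (1,0) in Z_4 × Z_12 is lcm(ord(1) in Z_4, ord(0) in Z_12).
ord(1) = 4 and ord(0) = 1, so |⟨(1,0)⟩| = lcm(4, 1) = 4.

4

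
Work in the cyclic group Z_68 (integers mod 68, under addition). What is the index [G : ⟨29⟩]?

1

|⟨29⟩| = 68 and |G| = 68.
By Lagrange, [G : H] = |G|/|H| = 68/68 = 1.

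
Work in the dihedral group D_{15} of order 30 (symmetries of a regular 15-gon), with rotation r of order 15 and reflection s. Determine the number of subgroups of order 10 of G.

3

|G| = 30 and 10 | 30, so subgroups of order 10 are possible by Lagrange.
The subgroups of order 10 are: {e, r^3, r^6, r^9, r^12, rs, r^4s, r^7s, r^10s, r^13s}; {e, r^3, r^6, r^9, r^12, r^2s, r^5s, r^8s, r^11s, r^14s}; {e, r^3, r^6, r^9, r^12, s, r^3s, r^6s, r^9s, r^12s}.
So G has 3 subgroups of order 10.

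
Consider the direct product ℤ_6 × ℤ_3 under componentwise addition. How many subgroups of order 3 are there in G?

|G| = 18 and 3 | 18, so subgroups of order 3 are possible by Lagrange.
The subgroups of order 3 are: {(0,0), (0,1), (0,2)}; {(0,0), (2,0), (4,0)}; {(0,0), (2,1), (4,2)}; {(0,0), (2,2), (4,1)}.
So G has 4 subgroups of order 3.

4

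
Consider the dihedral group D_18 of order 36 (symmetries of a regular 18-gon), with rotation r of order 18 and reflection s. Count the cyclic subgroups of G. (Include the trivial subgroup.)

Group the elements of G by the cyclic subgroup they generate; each cyclic subgroup of order d accounts for φ(d) elements.
Cyclic subgroups by order — order 1: 1; order 2: 19; order 3: 1; order 6: 1; order 9: 1; order 18: 1.
Total: 24.

24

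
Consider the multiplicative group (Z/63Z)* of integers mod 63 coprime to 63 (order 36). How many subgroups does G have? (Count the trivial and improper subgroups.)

|G| = 36, so by Lagrange every subgroup order divides 36. Divisors: 1, 2, 3, 4, 6, 9, 12, 18, 36.
Subgroups by order — order 1: 1; order 2: 3; order 3: 4; order 4: 1; order 6: 12; order 9: 1; order 12: 4; order 18: 3; order 36: 1.
Total: 1 + 3 + 4 + 1 + 12 + 1 + 4 + 3 + 1 = 30.

30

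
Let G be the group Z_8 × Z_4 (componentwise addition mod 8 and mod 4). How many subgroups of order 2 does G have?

|G| = 32 and 2 | 32, so subgroups of order 2 are possible by Lagrange.
The subgroups of order 2 are: {(0,0), (0,2)}; {(0,0), (4,0)}; {(0,0), (4,2)}.
So G has 3 subgroups of order 2.

3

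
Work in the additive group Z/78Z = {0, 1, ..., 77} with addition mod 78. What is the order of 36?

13

In Z/78Z, the order of an element a is n/gcd(a, n).
gcd(36, 78) = 6, so |⟨36⟩| = 78/6 = 13.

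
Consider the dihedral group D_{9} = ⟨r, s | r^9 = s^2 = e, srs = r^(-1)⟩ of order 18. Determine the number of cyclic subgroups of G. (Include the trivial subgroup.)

12

Group the elements of G by the cyclic subgroup they generate; each cyclic subgroup of order d accounts for φ(d) elements.
Cyclic subgroups by order — order 1: 1; order 2: 9; order 3: 1; order 9: 1.
Total: 12.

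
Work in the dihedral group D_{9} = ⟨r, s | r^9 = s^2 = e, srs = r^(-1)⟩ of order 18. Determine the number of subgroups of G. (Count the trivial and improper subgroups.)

16

|G| = 18, so by Lagrange every subgroup order divides 18. Divisors: 1, 2, 3, 6, 9, 18.
Subgroups by order — order 1: 1; order 2: 9; order 3: 1; order 6: 3; order 9: 1; order 18: 1.
Total: 1 + 9 + 1 + 3 + 1 + 1 = 16.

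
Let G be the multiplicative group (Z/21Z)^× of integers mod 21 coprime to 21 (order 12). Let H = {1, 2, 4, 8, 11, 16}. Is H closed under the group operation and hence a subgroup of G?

Yes

|H| = 6 divides |G| = 12, consistent with Lagrange.
H contains the identity, every element's inverse is in H, and H is closed under ·: it is a subgroup.
In fact H = ⟨2⟩.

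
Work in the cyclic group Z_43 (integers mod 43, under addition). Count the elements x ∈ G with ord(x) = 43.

In a cyclic group of order 43, the number of elements of order d (for d | 43) is φ(d).
φ(43) = 42.

42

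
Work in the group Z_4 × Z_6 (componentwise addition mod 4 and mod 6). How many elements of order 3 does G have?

An element (a,b) has order lcm(ord(a), ord(b)); count pairs with lcm equal to 3.
Enumerating gives 2 such elements.

2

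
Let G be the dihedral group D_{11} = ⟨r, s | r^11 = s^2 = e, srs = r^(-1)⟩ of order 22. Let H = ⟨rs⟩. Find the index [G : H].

11

|⟨rs⟩| = 2 and |G| = 22.
By Lagrange, [G : H] = |G|/|H| = 22/2 = 11.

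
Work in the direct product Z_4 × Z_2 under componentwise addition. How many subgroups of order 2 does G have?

|G| = 8 and 2 | 8, so subgroups of order 2 are possible by Lagrange.
The subgroups of order 2 are: {(0,0), (0,1)}; {(0,0), (2,0)}; {(0,0), (2,1)}.
So G has 3 subgroups of order 2.

3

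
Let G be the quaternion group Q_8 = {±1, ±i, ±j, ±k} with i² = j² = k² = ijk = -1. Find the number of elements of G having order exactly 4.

The elements of order 4 are: i, -i, j, -j, k, -k.
That's 6.

6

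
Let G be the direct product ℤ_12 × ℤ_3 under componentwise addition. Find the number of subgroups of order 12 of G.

|G| = 36 and 12 | 36, so subgroups of order 12 are possible by Lagrange.
The subgroups of order 12 are: {(0,0), (0,1), (0,2), (3,0), (3,1), (3,2), (6,0), (6,1), (6,2), (9,0), (9,1), (9,2)}; {(0,0), (1,0), (2,0), (3,0), (4,0), (5,0), (6,0), (7,0), (8,0), (9,0), (10,0), (11,0)}; {(0,0), (1,1), (2,2), (3,0), (4,1), (5,2), (6,0), (7,1), (8,2), (9,0), (10,1), (11,2)}; {(0,0), (1,2), (2,1), (3,0), (4,2), (5,1), (6,0), (7,2), (8,1), (9,0), (10,2), (11,1)}.
So G has 4 subgroups of order 12.

4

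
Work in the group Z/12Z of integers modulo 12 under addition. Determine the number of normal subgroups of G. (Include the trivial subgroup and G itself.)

6

G is abelian, so every subgroup is normal.
G has 6 subgroups in total, hence 6 normal subgroups.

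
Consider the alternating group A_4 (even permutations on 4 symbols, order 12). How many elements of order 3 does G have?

8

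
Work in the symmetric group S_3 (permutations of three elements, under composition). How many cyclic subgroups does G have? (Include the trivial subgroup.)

5

Group the elements of G by the cyclic subgroup they generate; each cyclic subgroup of order d accounts for φ(d) elements.
Cyclic subgroups by order — order 1: 1; order 2: 3; order 3: 1.
Total: 5.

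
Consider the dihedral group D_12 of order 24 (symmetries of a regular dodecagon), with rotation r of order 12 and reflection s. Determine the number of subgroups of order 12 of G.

3

|G| = 24 and 12 | 24, so subgroups of order 12 are possible by Lagrange.
The subgroups of order 12 are: {e, r, r^2, r^3, r^4, r^5, r^6, r^7, r^8, r^9, r^10, r^11}; {e, r^2, r^4, r^6, r^8, r^10, s, r^2s, r^4s, r^6s, r^8s, r^10s}; {e, r^2, r^4, r^6, r^8, r^10, rs, r^3s, r^5s, r^7s, r^9s, r^11s}.
So G has 3 subgroups of order 12.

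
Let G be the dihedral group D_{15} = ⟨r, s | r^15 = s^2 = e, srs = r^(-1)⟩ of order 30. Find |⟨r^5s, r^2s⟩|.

|⟨r^5s⟩| = 2 and |⟨r^2s⟩| = 2, so |H| is a multiple of lcm(2, 2) = 2 and divides |G| = 30.
Closing under the operation: H = {e, r^3, r^6, r^9, r^12, r^2s, r^5s, r^8s, r^11s, r^14s}, so |H| = 10.

10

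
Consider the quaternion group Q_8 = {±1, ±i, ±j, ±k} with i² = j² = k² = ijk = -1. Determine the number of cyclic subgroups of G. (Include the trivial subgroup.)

A cyclic subgroup of order d is generated by each of its φ(d) elements of order d, so the cyclic subgroups of order d number (#elements of order d)/φ(d).
Cyclic subgroups by order — order 1: 1; order 2: 1; order 4: 3.
Total: 5.

5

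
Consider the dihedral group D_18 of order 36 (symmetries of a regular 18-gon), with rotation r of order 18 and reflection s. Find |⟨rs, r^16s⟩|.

12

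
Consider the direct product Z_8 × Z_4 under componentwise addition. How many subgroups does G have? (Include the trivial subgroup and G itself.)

|G| = 32, so by Lagrange every subgroup order divides 32. Divisors: 1, 2, 4, 8, 16, 32.
Subgroups by order — order 1: 1; order 2: 3; order 4: 7; order 8: 7; order 16: 3; order 32: 1.
Total: 1 + 3 + 7 + 7 + 3 + 1 = 22.

22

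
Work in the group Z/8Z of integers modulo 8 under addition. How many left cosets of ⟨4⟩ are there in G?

4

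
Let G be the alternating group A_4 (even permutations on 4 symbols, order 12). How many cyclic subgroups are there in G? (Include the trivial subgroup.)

8

A cyclic subgroup of order d is generated by each of its φ(d) elements of order d, so the cyclic subgroups of order d number (#elements of order d)/φ(d).
Cyclic subgroups by order — order 1: 1; order 2: 3; order 3: 4.
Total: 8.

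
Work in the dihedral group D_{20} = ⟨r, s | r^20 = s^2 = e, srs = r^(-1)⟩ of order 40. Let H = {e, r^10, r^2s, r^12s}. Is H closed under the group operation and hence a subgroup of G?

|H| = 4 divides |G| = 40, consistent with Lagrange.
H contains the identity, every element's inverse is in H, and H is closed under ·: it is a subgroup.

Yes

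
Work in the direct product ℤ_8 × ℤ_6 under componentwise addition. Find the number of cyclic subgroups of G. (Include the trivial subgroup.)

16

Each element a generates a cyclic subgroup ⟨a⟩; distinct elements may generate the same one (a cyclic group of order d has φ(d) generators).
Cyclic subgroups by order — order 1: 1; order 2: 3; order 3: 1; order 4: 2; order 6: 3; order 8: 2; order 12: 2; order 24: 2.
Total: 16.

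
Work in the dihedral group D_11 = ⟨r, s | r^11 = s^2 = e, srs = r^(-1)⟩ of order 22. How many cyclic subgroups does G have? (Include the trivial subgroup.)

Each element a generates a cyclic subgroup ⟨a⟩; distinct elements may generate the same one (a cyclic group of order d has φ(d) generators).
Cyclic subgroups by order — order 1: 1; order 2: 11; order 11: 1.
Total: 13.

13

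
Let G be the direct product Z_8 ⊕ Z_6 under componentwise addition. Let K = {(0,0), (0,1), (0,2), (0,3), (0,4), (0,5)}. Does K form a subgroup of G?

|K| = 6 divides |G| = 48, consistent with Lagrange.
K contains the identity, every element's inverse is in K, and K is closed under +: it is a subgroup.
In fact K = ⟨(0,1)⟩.

Yes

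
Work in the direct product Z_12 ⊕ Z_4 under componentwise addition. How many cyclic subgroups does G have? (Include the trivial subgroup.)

Each element a generates a cyclic subgroup ⟨a⟩; distinct elements may generate the same one (a cyclic group of order d has φ(d) generators).
Cyclic subgroups by order — order 1: 1; order 2: 3; order 3: 1; order 4: 6; order 6: 3; order 12: 6.
Total: 20.

20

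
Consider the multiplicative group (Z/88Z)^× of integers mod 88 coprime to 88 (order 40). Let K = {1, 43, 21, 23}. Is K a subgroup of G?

Yes

|K| = 4 divides |G| = 40, consistent with Lagrange.
K contains the identity, every element's inverse is in K, and K is closed under ·: it is a subgroup.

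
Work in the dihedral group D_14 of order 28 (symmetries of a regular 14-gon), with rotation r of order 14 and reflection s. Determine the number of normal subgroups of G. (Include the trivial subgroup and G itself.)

G has 28 subgroups. Checking conjugation-invariance by order — order 1: 1/1 normal; order 2: 1/15 normal; order 4: 0/7 normal; order 7: 1/1 normal; order 14: 3/3 normal; order 28: 1/1 normal.
Total normal subgroups: 7.

7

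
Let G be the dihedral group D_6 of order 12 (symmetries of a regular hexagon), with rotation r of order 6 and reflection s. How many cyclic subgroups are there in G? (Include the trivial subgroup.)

10

Group the elements of G by the cyclic subgroup they generate; each cyclic subgroup of order d accounts for φ(d) elements.
Cyclic subgroups by order — order 1: 1; order 2: 7; order 3: 1; order 6: 1.
Total: 10.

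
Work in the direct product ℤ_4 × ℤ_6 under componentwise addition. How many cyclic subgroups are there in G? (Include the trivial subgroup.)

Group the elements of G by the cyclic subgroup they generate; each cyclic subgroup of order d accounts for φ(d) elements.
Cyclic subgroups by order — order 1: 1; order 2: 3; order 3: 1; order 4: 2; order 6: 3; order 12: 2.
Total: 12.

12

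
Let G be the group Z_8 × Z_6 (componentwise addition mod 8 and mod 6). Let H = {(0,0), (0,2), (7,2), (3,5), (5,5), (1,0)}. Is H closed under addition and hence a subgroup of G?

(0,2) ∈ H but its inverse (0,4) ∉ H, so H is not a subgroup.

No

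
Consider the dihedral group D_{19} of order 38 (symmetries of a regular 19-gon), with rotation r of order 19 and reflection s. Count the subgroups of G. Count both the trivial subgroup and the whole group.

|G| = 38, so by Lagrange every subgroup order divides 38. Divisors: 1, 2, 19, 38.
Subgroups by order — order 1: 1; order 2: 19; order 19: 1; order 38: 1.
Total: 1 + 19 + 1 + 1 = 22.

22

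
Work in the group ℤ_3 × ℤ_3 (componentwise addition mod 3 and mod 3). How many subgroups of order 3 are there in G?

4

|G| = 9 and 3 | 9, so subgroups of order 3 are possible by Lagrange.
The subgroups of order 3 are: {(0,0), (0,1), (0,2)}; {(0,0), (1,0), (2,0)}; {(0,0), (1,1), (2,2)}; {(0,0), (1,2), (2,1)}.
So G has 4 subgroups of order 3.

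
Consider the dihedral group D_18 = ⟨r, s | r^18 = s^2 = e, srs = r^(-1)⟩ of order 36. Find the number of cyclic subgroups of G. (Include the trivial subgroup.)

24

Group the elements of G by the cyclic subgroup they generate; each cyclic subgroup of order d accounts for φ(d) elements.
Cyclic subgroups by order — order 1: 1; order 2: 19; order 3: 1; order 6: 1; order 9: 1; order 18: 1.
Total: 24.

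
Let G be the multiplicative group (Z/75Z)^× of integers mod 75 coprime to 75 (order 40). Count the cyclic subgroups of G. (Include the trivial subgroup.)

A cyclic subgroup of order d is generated by each of its φ(d) elements of order d, so the cyclic subgroups of order d number (#elements of order d)/φ(d).
Cyclic subgroups by order — order 1: 1; order 2: 3; order 4: 2; order 5: 1; order 10: 3; order 20: 2.
Total: 12.

12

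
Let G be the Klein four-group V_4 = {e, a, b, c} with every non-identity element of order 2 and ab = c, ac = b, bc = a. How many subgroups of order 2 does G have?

|G| = 4 and 2 | 4, so subgroups of order 2 are possible by Lagrange.
The subgroups of order 2 are: {e, a}; {e, b}; {e, c}.
So G has 3 subgroups of order 2.

3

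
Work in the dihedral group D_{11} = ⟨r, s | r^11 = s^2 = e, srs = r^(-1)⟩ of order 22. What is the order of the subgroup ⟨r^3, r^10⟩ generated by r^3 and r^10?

|⟨r^3⟩| = 11 and |⟨r^10⟩| = 11, so |H| is a multiple of lcm(11, 11) = 11 and divides |G| = 22.
Closing under the operation: H = {e, r, r^2, r^3, r^4, r^5, r^6, r^7, r^8, r^9, r^10}, so |H| = 11.

11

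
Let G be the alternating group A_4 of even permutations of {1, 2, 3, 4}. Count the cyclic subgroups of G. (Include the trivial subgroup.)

8

Group the elements of G by the cyclic subgroup they generate; each cyclic subgroup of order d accounts for φ(d) elements.
Cyclic subgroups by order — order 1: 1; order 2: 3; order 3: 4.
Total: 8.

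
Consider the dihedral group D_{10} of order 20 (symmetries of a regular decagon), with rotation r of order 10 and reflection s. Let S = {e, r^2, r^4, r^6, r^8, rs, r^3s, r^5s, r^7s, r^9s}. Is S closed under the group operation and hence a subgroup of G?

Yes

|S| = 10 divides |G| = 20, consistent with Lagrange.
S contains the identity, every element's inverse is in S, and S is closed under ·: it is a subgroup.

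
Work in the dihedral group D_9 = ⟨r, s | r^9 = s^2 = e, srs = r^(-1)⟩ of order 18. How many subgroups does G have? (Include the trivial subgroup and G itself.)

16

|G| = 18, so by Lagrange every subgroup order divides 18. Divisors: 1, 2, 3, 6, 9, 18.
Subgroups by order — order 1: 1; order 2: 9; order 3: 1; order 6: 3; order 9: 1; order 18: 1.
Total: 1 + 9 + 1 + 3 + 1 + 1 = 16.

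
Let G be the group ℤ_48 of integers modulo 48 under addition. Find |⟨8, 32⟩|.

6

|⟨8⟩| = 6 and |⟨32⟩| = 3, so |H| is a multiple of lcm(6, 3) = 6 and divides |G| = 48.
Closing under the operation: H = {0, 8, 16, 24, 32, 40}, so |H| = 6.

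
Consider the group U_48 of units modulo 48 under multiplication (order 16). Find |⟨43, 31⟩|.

|⟨43⟩| = 4 and |⟨31⟩| = 2, so |H| is a multiple of lcm(4, 2) = 4 and divides |G| = 16.
Closing under the operation: H = {1, 7, 13, 19, 25, 31, 37, 43}, so |H| = 8.

8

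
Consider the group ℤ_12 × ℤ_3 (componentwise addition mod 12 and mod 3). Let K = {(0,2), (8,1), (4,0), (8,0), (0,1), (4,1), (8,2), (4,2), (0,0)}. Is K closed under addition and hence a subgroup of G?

Yes

|K| = 9 divides |G| = 36, consistent with Lagrange.
K contains the identity, every element's inverse is in K, and K is closed under +: it is a subgroup.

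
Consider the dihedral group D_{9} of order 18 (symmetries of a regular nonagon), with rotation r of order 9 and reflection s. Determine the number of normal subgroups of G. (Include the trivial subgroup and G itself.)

G has 16 subgroups. Checking conjugation-invariance by order — order 1: 1/1 normal; order 2: 0/9 normal; order 3: 1/1 normal; order 6: 0/3 normal; order 9: 1/1 normal; order 18: 1/1 normal.
Total normal subgroups: 4.

4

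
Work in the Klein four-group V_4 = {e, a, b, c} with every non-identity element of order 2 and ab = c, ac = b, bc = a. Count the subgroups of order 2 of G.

3

|G| = 4 and 2 | 4, so subgroups of order 2 are possible by Lagrange.
The subgroups of order 2 are: {e, a}; {e, b}; {e, c}.
So G has 3 subgroups of order 2.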